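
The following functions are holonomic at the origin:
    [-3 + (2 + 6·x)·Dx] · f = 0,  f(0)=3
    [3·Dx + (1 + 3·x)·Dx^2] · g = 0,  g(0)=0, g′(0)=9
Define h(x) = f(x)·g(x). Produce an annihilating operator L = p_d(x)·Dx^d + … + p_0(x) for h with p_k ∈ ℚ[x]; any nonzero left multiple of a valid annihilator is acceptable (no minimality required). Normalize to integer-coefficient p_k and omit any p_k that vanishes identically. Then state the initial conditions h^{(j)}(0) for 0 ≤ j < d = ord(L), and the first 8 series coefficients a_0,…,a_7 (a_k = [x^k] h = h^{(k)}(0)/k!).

L = 9 + (4 + 24·x + 36·x^2)·Dx^2  (order 2).
h: a_k = 0, 27, 0, -81/8, 243/8, -51759/640, 67797/320, -19965123/35840, …
ICs: h(0) = 0, h′(0) = 27.

f: a_k = 3, 9/2, -27/8, 81/16, -1215/128, 5103/256, -45927/1024, 216513/2048, …
g: a_k = 0, 9, -27/2, 27, -243/4, 729/5, -729/2, 6561/7, …
Product ⇒ symmetric product L₀, ord ≤ 2.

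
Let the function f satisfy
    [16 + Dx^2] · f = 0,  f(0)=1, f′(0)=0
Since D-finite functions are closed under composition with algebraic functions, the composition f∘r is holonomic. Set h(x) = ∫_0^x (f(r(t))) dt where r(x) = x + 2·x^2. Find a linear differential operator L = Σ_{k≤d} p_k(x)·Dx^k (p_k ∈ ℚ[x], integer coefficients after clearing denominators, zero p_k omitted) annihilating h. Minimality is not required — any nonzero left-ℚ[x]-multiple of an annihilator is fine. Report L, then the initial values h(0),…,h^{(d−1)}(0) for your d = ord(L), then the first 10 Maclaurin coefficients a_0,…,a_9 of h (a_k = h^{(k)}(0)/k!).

L = (16 + 192·x + 768·x^2 + 1024·x^3)·Dx - 4·Dx^2 + (1 + 4·x)·Dx^3  (order 3).
h: a_k = 0, 1, 0, -8/3, -8, -64/15, 128/9, 11264/315, 512/15, -53248/2835, …
ICs: h(0) = 0, h′(0) = 1, h′′(0) = 0.

f: a_k = 1, 0, -8, 0, 32/3, 0, -256/45, 0, 512/315, 0, …
f∘r: x↦r, Dx↦Dx/r' in L_f ⇒ L₀.
Integrate: L := L₀·Dx.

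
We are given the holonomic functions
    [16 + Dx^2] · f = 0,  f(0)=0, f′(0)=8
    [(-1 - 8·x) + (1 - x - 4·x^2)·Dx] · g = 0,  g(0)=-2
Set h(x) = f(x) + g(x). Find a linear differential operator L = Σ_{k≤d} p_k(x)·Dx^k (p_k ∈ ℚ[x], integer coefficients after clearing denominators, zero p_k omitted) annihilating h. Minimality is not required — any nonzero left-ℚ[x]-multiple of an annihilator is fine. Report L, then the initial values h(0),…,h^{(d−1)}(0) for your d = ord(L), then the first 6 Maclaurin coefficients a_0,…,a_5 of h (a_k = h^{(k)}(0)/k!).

L = (-560 - 4608·x - 1664·x^2 - 6144·x^3 - 10240·x^4 - 16384·x^5) + (208 - 272·x - 896·x^2 + 1408·x^3 + 1536·x^4 - 6144·x^5 - 8192·x^6)·Dx + (-35 - 288·x - 104·x^2 - 384·x^3 - 640·x^4 - 1024·x^5)·Dx^2 + (13 - 17·x - 56·x^2 + 88·x^3 + 96·x^4 - 384·x^5 - 512·x^6)·Dx^3  (order 3).
h: a_k = -2, 6, -10, -118/3, -58, -1694/15, …
ICs: h(0) = -2, h′(0) = 6, h′′(0) = -20.

f: a_k = 0, 8, 0, -64/3, 0, 256/15, …
g: a_k = -2, -2, -10, -18, -58, -130, …
Sum ⇒ L₀ = lclm(L_f,L_g) in ℚ(x)⟨Dx⟩.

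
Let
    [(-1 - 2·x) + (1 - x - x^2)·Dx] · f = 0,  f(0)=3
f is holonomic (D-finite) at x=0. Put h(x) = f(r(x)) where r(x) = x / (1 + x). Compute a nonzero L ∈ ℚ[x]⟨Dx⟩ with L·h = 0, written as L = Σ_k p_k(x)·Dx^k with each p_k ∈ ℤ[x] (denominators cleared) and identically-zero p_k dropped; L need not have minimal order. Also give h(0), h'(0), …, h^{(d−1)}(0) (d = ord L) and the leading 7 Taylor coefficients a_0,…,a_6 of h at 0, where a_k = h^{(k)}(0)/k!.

L = (1 + 3·x) + (-1 - 2·x + x^3)·Dx  (order 1).
h: a_k = 3, 3, 3, 0, 3, -3, 6, …
ICs: h(0) = 3.

f: a_k = 3, 3, 6, 9, 15, 24, 39, …
h₀=f(r): pull back L_f along r ⇒ L₀.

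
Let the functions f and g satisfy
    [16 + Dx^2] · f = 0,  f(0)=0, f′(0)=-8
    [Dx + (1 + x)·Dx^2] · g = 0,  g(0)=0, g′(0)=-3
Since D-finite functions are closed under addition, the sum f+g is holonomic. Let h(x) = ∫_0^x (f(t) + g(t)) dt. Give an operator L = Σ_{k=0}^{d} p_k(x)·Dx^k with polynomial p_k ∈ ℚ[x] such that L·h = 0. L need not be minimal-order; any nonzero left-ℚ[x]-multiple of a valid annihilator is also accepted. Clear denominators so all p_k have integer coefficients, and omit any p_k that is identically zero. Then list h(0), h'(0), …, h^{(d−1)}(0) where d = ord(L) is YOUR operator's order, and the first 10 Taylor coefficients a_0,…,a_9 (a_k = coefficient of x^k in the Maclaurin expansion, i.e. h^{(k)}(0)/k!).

f: a_k = 0, -8, 0, 64/3, 0, -256/15, 0, 2048/315, 0, -4096/2835, …
g: a_k = 0, -3, 3/2, -1, 3/4, -3/5, 1/2, -3/7, 3/8, -1/3, …
Weyl lclm of L_f,L_g ⇒ L₀ (ord ≤ 4).
Integrate: L := L₀·Dx.
L = (176 + 256·x + 128·x^2)·Dx^2 + (144 + 400·x + 384·x^2 + 128·x^3)·Dx^3 + (11 + 16·x + 8·x^2)·Dx^4 + (9 + 25·x + 24·x^2 + 8·x^3)·Dx^5  (order 5).
h: a_k = 0, 0, -11/2, 1/2, 61/12, 3/20, -53/18, 1/14, 1913/2520, 1/24, …
ICs: h(0) = 0, h′(0) = 0, h′′(0) = -11, h′′′(0) = 3, h′′′′(0) = 122.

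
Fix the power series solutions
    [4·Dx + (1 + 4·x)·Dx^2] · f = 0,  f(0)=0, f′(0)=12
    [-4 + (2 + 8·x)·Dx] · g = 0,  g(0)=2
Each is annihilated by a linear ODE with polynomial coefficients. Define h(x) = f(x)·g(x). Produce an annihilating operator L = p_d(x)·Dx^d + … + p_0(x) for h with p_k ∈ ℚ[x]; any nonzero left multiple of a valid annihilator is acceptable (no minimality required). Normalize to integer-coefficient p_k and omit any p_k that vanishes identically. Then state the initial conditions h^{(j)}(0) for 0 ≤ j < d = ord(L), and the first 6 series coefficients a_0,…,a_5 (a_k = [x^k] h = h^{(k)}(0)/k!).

f: a_k = 0, 12, -24, 64, -192, 3072/5, …
g: a_k = 2, 4, -4, 8, -20, 56, …
L₀ := L_f ⊗_s L_g (sym. prod.), ord ≤ 2.
L = 4 + (1 + 8·x + 16·x^2)·Dx^2  (order 2).
h: a_k = 0, 24, 0, -16, 64, -1136/5, …
ICs: h(0) = 0, h′(0) = 24.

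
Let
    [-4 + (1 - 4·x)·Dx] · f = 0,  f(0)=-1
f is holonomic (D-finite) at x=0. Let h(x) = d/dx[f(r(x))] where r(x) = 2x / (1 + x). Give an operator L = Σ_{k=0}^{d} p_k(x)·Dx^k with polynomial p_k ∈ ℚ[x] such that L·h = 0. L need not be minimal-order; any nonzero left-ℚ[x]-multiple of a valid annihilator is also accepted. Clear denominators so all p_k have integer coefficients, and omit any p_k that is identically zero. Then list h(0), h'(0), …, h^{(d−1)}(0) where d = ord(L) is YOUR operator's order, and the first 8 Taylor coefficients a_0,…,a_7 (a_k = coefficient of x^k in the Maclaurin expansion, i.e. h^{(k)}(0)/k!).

L = 14 + (-1 + 7·x)·Dx  (order 1).
h: a_k = -8, -112, -1176, -10976, -96040, -806736, -6588344, -52706752, …
ICs: h(0) = -8.

f: a_k = -1, -4, -16, -64, -256, -1024, -4096, -16384, …
Change of var in L_f (x↦r) gives L₀.
Derive L from L₀ (diff closure).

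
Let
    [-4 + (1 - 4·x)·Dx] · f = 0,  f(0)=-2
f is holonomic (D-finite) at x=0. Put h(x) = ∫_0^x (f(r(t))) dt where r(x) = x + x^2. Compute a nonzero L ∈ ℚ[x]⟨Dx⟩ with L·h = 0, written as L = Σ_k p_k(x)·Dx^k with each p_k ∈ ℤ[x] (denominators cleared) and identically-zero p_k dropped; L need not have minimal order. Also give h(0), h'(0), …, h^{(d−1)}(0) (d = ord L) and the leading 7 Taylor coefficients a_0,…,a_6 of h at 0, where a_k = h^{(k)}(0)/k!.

L = (4 + 8·x)·Dx + (-1 + 4·x + 4·x^2)·Dx^2  (order 2).
h: a_k = 0, -2, -4, -40/3, -48, -928/5, -2240/3, …
ICs: h(0) = 0, h′(0) = -2.

f: a_k = -2, -8, -32, -128, -512, -2048, -8192, …
L₀ from L_f via x↦r, Dx↦r'^{-1}Dx.
Integrate: L := L₀·Dx.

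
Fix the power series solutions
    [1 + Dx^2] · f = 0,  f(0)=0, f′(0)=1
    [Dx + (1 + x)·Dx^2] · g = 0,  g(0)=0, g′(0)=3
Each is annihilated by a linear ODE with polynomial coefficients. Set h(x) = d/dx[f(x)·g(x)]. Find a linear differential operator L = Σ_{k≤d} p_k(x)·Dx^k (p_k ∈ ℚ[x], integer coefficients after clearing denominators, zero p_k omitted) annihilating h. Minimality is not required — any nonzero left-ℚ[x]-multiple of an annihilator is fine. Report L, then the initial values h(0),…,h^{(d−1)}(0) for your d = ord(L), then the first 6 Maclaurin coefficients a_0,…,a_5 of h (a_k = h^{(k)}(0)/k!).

L = (-25 - 44·x - 42·x^2 + 12·x^3 + 43·x^4 + 24·x^5 + 4·x^6) + (-24 - 32·x + 20·x^2 + 60·x^3 + 40·x^4 + 8·x^5)·Dx + (-28 - 44·x - 14·x^2 + 72·x^3 + 98·x^4 + 48·x^5 + 8·x^6)·Dx^2 + (-24 - 32·x + 20·x^2 + 60·x^3 + 40·x^4 + 8·x^5)·Dx^3 + (-3 + 28·x^2 + 60·x^3 + 55·x^4 + 24·x^5 + 4·x^6)·Dx^4  (order 4).
h: a_k = 0, 6, -9/2, 2, -5/2, 11/4, …
ICs: h(0) = 0, h′(0) = 6, h′′(0) = -9, h′′′(0) = 12.

f: a_k = 0, 1, 0, -1/6, 0, 1/120, …
g: a_k = 0, 3, -3/2, 1, -3/4, 3/5, …
f·g: L₀ = L_f ⊗_s L_g, ord ≤ 2·2.
Differentiate: ansatz ord ≤ ord L₀ ⇒ L.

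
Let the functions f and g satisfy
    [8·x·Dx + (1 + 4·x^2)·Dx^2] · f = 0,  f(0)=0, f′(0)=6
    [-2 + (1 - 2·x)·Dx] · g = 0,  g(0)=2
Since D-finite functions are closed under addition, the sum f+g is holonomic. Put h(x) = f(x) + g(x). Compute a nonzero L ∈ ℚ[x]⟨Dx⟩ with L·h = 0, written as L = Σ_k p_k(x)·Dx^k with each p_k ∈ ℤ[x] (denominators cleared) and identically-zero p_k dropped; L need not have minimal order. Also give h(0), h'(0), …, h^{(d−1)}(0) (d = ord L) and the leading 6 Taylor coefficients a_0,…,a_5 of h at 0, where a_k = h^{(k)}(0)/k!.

f: a_k = 0, 6, 0, -8, 0, 96/5, …
g: a_k = 2, 4, 8, 16, 32, 64, …
Weyl lclm of L_f,L_g ⇒ L₀ (ord ≤ 3).
L = (8 - 64·x - 96·x^2)·Dx + (-8 + 8·x - 32·x^2 - 96·x^3)·Dx^2 + (1 - 16·x^4)·Dx^3  (order 3).
h: a_k = 2, 10, 8, 8, 32, 416/5, …
ICs: h(0) = 2, h′(0) = 10, h′′(0) = 16.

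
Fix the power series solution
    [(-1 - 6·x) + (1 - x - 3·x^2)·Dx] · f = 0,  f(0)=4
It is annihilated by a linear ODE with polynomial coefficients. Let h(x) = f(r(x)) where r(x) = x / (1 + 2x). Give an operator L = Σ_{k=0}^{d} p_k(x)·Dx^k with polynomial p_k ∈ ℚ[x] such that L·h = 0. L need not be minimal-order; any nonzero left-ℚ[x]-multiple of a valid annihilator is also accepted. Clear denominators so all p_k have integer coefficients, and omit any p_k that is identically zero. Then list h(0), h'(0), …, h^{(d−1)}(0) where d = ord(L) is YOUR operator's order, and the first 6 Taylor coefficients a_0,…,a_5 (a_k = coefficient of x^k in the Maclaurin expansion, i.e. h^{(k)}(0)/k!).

L = (1 + 8·x) + (-1 - 5·x - 5·x^2 + 2·x^3)·Dx  (order 1).
h: a_k = 4, 4, 8, -20, 68, -224, …
ICs: h(0) = 4.

f: a_k = 4, 4, 16, 28, 76, 160, …
h₀=f(r): pull back L_f along r ⇒ L₀.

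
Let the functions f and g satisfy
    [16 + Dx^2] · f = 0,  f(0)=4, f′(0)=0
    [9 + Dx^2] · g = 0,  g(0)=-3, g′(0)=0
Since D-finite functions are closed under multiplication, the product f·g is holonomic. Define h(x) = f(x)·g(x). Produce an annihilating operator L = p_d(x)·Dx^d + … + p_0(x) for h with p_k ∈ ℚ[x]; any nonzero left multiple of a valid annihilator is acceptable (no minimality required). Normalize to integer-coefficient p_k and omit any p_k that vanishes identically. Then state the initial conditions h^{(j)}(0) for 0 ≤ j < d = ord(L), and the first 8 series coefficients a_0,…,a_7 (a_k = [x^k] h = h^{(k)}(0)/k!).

L = 49 + 50·Dx^2 + Dx^4  (order 4).
h: a_k = -12, 0, 150, 0, -1201/2, 0, 11765/12, 0, …
ICs: h(0) = -12, h′(0) = 0, h′′(0) = 300, h′′′(0) = 0.

f: a_k = 4, 0, -32, 0, 128/3, 0, -1024/45, 0, …
g: a_k = -3, 0, 27/2, 0, -81/8, 0, 243/80, 0, …
h₀=f·g: eliminate ⇒ L₀, order ≤ 2·2.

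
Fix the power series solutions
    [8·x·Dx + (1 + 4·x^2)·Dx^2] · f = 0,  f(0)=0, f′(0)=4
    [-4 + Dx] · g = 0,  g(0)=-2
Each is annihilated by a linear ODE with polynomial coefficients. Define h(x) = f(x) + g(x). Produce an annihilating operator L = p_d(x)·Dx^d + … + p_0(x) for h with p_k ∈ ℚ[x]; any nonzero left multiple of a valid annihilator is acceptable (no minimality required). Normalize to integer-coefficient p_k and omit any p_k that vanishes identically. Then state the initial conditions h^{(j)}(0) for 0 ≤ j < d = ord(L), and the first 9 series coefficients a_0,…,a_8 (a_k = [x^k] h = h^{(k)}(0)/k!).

L = (8 - 32·x - 96·x^2 - 128·x^3)·Dx + (-6 - 8·x^2 - 64·x^4)·Dx^2 + (1 + 2·x + 8·x^2 + 8·x^3 + 16·x^4)·Dx^3  (order 3).
h: a_k = -2, -4, -16, -80/3, -64/3, -64/15, -512/45, -13568/315, -1024/315, …
ICs: h(0) = -2, h′(0) = -4, h′′(0) = -32.

f: a_k = 0, 4, 0, -16/3, 0, 64/5, 0, -256/7, 0, …
g: a_k = -2, -8, -16, -64/3, -64/3, -256/15, -512/45, -2048/315, -1024/315, …
f+g: L₀ = lclm(L_f,L_g), ord ≤ 2+1.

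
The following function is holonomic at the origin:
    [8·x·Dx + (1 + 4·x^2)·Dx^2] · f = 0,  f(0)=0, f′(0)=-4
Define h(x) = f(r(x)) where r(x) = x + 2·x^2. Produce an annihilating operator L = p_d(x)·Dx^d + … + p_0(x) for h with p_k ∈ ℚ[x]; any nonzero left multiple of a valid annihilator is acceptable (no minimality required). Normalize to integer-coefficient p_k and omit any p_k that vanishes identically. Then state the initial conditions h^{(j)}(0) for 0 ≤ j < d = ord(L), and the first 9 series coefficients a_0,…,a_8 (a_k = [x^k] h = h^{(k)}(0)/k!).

L = (-4 + 8·x + 64·x^2 + 192·x^3 + 192·x^4)·Dx + (1 + 4·x + 4·x^2 + 32·x^3 + 80·x^4 + 64·x^5)·Dx^2  (order 2).
h: a_k = 0, -4, -8, 16/3, 32, 256/5, -256/3, -3328/7, -512, …
ICs: h(0) = 0, h′(0) = -4.

f: a_k = 0, -4, 0, 16/3, 0, -64/5, 0, 256/7, 0, …
Substitute x→r, Dx→(1/r')Dx; clear ⇒ L₀.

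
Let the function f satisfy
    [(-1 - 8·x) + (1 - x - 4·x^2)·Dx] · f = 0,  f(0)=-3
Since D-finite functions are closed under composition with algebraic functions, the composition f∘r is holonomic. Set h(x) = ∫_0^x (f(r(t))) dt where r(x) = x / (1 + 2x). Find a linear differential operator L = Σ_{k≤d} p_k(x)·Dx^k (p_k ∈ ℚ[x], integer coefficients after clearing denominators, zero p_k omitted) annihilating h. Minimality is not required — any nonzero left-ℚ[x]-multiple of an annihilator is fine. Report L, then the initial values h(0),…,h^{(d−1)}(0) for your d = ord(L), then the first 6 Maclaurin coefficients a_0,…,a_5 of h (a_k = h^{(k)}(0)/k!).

L = (1 + 10·x)·Dx + (-1 - 5·x - 4·x^2 + 4·x^3)·Dx^2  (order 2).
h: a_k = 0, -3, -3/2, -3, 21/4, -81/5, …
ICs: h(0) = 0, h′(0) = -3.

f: a_k = -3, -3, -15, -27, -87, -195, …
L₀ from L_f via x↦r, Dx↦r'^{-1}Dx.
h=∫h₀ ⇒ L = L₀·Dx.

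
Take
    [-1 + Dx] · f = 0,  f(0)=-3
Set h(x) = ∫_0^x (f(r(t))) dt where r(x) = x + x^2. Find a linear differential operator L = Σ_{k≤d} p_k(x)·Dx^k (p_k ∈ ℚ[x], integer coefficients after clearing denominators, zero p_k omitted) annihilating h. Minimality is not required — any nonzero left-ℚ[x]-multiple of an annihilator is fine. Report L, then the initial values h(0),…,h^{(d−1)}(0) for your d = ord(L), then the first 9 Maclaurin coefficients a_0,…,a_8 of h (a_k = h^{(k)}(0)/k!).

L = (-1 - 2·x)·Dx + Dx^2  (order 2).
h: a_k = 0, -3, -3/2, -3/2, -7/8, -5/8, -27/80, -331/1680, -1303/13440, …
ICs: h(0) = 0, h′(0) = -3.

f: a_k = -3, -3, -3/2, -1/2, -1/8, -1/40, -1/240, -1/1680, -1/13440, …
L₀ from L_f via x↦r, Dx↦r'^{-1}Dx.
Integrate: L := L₀·Dx.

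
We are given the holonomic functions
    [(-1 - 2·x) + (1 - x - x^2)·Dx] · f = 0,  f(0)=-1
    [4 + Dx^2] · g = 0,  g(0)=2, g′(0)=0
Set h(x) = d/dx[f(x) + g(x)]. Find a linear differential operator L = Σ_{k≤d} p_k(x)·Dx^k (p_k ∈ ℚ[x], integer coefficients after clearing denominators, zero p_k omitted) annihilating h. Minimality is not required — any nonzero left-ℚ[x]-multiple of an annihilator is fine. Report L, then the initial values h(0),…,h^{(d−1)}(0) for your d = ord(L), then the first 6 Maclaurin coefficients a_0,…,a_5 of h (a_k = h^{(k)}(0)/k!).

f: a_k = -1, -1, -2, -3, -5, -8, …
g: a_k = 2, 0, -4, 0, 4/3, 0, …
h₀=f+g: left-lcm gives L₀, ord ≤ 3.
h=h₀': d/dx-closure on L₀ ⇒ L.
L = (272 + 704·x + 880·x^2 + 400·x^3 + 320·x^4 + 144·x^5 + 48·x^6) + (-44 - 52·x + 108·x^2 + 80·x^3 + 40·x^4 + 72·x^5 + 56·x^6 + 16·x^7)·Dx + (68 + 176·x + 220·x^2 + 100·x^3 + 80·x^4 + 36·x^5 + 12·x^6)·Dx^2 + (-11 - 13·x + 27·x^2 + 20·x^3 + 10·x^4 + 18·x^5 + 14·x^6 + 4·x^7)·Dx^3  (order 3).
h: a_k = -1, -12, -9, -44/3, -40, -1186/15, …
ICs: h(0) = -1, h′(0) = -12, h′′(0) = -18.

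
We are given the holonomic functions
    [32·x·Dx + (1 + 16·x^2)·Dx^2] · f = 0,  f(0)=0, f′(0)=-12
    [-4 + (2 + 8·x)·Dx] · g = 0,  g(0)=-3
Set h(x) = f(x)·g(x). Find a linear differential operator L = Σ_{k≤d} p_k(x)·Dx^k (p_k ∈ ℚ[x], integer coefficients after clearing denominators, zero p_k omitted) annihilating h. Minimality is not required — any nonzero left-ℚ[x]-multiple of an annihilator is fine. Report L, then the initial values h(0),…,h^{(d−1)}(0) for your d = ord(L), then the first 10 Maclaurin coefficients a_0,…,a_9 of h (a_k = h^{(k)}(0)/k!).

L = (12 - 64·x - 64·x^2) + (-4 + 16·x + 192·x^2 + 256·x^3)·Dx + (1 + 8·x + 32·x^2 + 128·x^3 + 256·x^4)·Dx^2  (order 2).
h: a_k = 0, 36, 72, -264, -240, 9336/5, 19632/5, -904944/35, -1072032/35, 1897576/7, …
ICs: h(0) = 0, h′(0) = 36.

f: a_k = 0, -12, 0, 64, 0, -3072/5, 0, 49152/7, 0, -262144/3, …
g: a_k = -3, -6, 6, -12, 30, -84, 252, -792, 2574, -8580, …
L₀ := L_f ⊗_s L_g (sym. prod.), ord ≤ 2.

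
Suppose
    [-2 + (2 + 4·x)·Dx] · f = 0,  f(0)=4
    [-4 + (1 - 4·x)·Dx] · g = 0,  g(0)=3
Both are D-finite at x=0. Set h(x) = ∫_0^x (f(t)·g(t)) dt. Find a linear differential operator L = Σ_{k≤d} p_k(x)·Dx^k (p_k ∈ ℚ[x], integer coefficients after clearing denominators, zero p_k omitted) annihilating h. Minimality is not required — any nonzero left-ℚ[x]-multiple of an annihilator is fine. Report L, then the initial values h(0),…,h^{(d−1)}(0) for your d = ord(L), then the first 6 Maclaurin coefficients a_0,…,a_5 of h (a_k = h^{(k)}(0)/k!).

f: a_k = 4, 4, -2, 2, -5/2, 7/2, …
g: a_k = 3, 12, 48, 192, 768, 3072, …
Product ⇒ symmetric product L₀, ord ≤ 1.
h=∫₀ˣh₀: take L = L₀·Dx.
L = (5 + 4·x)·Dx + (-1 + 2·x + 8·x^2)·Dx^2  (order 2).
h: a_k = 0, 12, 30, 78, 471/2, 7521/10, …
ICs: h(0) = 0, h′(0) = 12.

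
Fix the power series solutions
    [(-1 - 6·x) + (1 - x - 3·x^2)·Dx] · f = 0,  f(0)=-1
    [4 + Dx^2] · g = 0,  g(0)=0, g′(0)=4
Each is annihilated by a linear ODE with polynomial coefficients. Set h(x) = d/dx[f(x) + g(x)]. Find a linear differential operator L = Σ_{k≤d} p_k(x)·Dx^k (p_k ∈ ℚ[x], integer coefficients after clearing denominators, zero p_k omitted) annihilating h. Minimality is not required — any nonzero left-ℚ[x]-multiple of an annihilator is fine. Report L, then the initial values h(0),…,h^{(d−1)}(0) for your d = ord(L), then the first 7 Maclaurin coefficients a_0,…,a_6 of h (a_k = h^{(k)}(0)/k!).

f: a_k = -1, -1, -4, -7, -19, -40, -97, …
g: a_k = 0, 4, 0, -8/3, 0, 8/15, 0, …
Weyl lclm of L_f,L_g ⇒ L₀ (ord ≤ 3).
h=h₀': d/dx-closure on L₀ ⇒ L.
L = (976 + 5056·x + 17104·x^2 + 11760·x^3 + 18720·x^4 + 3888·x^5 + 3888·x^6) + (-92 - 516·x + 372·x^2 + 1232·x^3 + 2280·x^4 + 3240·x^5 + 1512·x^6 + 1296·x^7)·Dx + (244 + 1264·x + 4276·x^2 + 2940·x^3 + 4680·x^4 + 972·x^5 + 972·x^6)·Dx^2 + (-23 - 129·x + 93·x^2 + 308·x^3 + 570·x^4 + 810·x^5 + 378·x^6 + 324·x^7)·Dx^3  (order 3).
h: a_k = 3, -8, -29, -76, -592/3, -582, -68371/45, …
ICs: h(0) = 3, h′(0) = -8, h′′(0) = -58.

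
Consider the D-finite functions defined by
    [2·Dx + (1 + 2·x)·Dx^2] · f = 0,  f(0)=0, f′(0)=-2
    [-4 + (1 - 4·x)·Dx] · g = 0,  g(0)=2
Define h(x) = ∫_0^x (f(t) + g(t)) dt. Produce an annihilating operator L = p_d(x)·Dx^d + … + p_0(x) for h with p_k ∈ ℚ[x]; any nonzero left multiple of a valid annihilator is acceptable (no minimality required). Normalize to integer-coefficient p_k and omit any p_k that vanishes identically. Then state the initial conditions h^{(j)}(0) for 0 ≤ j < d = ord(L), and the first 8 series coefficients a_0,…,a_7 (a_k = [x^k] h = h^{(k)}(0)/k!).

L = (-128 - 64·x)·Dx^2 + (-44 - 224·x - 128·x^2)·Dx^3 + (5 - 6·x - 48·x^2 - 32·x^3)·Dx^4  (order 4).
h: a_k = 0, 2, 3, 34/3, 94/3, 516/5, 5104/15, 24608/21, …
ICs: h(0) = 0, h′(0) = 2, h′′(0) = 6, h′′′(0) = 68.

f: a_k = 0, -2, 2, -8/3, 4, -32/5, 32/3, -128/7, …
g: a_k = 2, 8, 32, 128, 512, 2048, 8192, 32768, …
Sum ⇒ L₀ = lclm(L_f,L_g) in ℚ(x)⟨Dx⟩.
Integrate: L := L₀·Dx.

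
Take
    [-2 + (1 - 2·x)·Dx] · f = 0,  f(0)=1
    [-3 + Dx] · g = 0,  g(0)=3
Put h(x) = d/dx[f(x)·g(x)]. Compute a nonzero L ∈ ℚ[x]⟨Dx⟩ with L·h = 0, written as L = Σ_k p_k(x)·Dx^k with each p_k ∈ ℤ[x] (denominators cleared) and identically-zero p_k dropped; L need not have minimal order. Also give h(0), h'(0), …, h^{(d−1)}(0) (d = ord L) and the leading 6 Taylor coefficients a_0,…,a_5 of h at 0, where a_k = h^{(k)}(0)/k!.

L = (29 - 60·x + 36·x^2) + (-5 + 16·x - 12·x^2)·Dx  (order 1).
h: a_k = 15, 87, 603/2, 1689/2, 17133/8, 41265/8, …
ICs: h(0) = 15.

f: a_k = 1, 2, 4, 8, 16, 32, …
g: a_k = 3, 9, 27/2, 27/2, 81/8, 243/40, …
L₀ := L_f ⊗_s L_g (sym. prod.), ord ≤ 1.
h₀' ⇒ L via d/dx closure of L₀.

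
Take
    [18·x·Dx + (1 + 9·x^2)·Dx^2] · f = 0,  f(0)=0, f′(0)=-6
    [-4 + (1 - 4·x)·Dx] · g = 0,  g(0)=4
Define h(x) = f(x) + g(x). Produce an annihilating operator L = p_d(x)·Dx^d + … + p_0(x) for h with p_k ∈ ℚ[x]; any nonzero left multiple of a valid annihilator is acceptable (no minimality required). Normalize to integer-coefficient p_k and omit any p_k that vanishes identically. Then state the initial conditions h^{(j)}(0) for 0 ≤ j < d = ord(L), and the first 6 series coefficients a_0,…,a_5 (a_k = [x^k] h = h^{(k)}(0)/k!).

f: a_k = 0, -6, 0, 18, 0, -486/5, …
g: a_k = 4, 16, 64, 256, 1024, 4096, …
f+g: L₀ = lclm(L_f,L_g), ord ≤ 2+1.
L = (72 - 1152·x - 1944·x^2)·Dx + (-57 + 72·x - 765·x^2 - 1944·x^3)·Dx^2 + (4 - 7·x - 63·x^3 - 324·x^4)·Dx^3  (order 3).
h: a_k = 4, 10, 64, 274, 1024, 19994/5, …
ICs: h(0) = 4, h′(0) = 10, h′′(0) = 128.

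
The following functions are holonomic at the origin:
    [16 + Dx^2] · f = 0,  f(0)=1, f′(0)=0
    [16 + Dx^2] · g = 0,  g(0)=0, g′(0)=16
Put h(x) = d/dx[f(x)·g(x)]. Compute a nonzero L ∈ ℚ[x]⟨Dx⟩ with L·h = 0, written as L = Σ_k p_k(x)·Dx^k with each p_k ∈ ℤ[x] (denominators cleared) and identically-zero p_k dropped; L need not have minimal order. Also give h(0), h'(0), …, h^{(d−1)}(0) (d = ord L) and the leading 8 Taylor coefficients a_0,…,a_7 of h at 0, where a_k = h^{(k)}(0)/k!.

L = 64 + Dx^2  (order 2).
h: a_k = 16, 0, -512, 0, 8192/3, 0, -262144/45, 0, …
ICs: h(0) = 16, h′(0) = 0.

f: a_k = 1, 0, -8, 0, 32/3, 0, -256/45, 0, …
g: a_k = 0, 16, 0, -128/3, 0, 512/15, 0, -4096/315, …
Sym-product of L_f,L_g gives L₀ (≤ ord 4).
h=h₀': d/dx-closure on L₀ ⇒ L.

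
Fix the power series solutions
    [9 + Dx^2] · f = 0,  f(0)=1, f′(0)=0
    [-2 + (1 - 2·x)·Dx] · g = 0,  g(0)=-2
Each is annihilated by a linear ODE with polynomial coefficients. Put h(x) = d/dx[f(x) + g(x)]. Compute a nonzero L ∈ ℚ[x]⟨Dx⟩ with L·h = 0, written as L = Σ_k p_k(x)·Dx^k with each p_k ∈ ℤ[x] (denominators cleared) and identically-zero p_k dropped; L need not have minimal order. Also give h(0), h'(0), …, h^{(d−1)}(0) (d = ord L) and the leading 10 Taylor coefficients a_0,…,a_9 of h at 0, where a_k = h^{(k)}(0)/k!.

L = (684 - 432·x + 432·x^2) + (-99 + 306·x - 324·x^2 + 216·x^3)·Dx + (76 - 48·x + 48·x^2)·Dx^2 + (-11 + 34·x - 36·x^2 + 24·x^3)·Dx^3  (order 3).
h: a_k = -4, -25, -48, -229/2, -320, -30963/40, -1792, -2293031/560, -9216, -91751129/4480, …
ICs: h(0) = -4, h′(0) = -25, h′′(0) = -96.

f: a_k = 1, 0, -9/2, 0, 27/8, 0, -81/80, 0, 729/4480, 0, …
g: a_k = -2, -4, -8, -16, -32, -64, -128, -256, -512, -1024, …
f+g: L₀ = lclm(L_f,L_g), ord ≤ 2+1.
h=h₀': d/dx-closure on L₀ ⇒ L.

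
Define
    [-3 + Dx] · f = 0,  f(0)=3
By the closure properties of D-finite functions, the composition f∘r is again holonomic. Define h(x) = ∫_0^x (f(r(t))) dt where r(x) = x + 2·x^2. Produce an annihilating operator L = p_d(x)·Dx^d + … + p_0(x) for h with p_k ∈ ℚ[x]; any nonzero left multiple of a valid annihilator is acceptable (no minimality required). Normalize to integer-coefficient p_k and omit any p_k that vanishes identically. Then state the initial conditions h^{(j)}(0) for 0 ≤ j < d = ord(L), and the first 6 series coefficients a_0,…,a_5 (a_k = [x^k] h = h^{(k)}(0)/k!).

L = (-3 - 12·x)·Dx + Dx^2  (order 2).
h: a_k = 0, 3, 9/2, 21/2, 135/8, 1161/40, …
ICs: h(0) = 0, h′(0) = 3.

f: a_k = 3, 9, 27/2, 27/2, 81/8, 243/40, …
h₀=f(r): pull back L_f along r ⇒ L₀.
h=∫₀ˣh₀: take L = L₀·Dx.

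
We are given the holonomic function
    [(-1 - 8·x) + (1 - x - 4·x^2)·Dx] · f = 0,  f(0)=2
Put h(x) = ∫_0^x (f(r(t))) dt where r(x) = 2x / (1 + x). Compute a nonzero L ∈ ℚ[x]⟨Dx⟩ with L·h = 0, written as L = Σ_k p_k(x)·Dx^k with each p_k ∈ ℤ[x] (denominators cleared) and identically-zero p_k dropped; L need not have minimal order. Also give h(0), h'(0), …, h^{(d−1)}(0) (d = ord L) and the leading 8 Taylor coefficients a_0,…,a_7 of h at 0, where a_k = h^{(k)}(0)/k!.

f: a_k = 2, 2, 10, 18, 58, 130, 362, 882, …
Change of var in L_f (x↦r) gives L₀.
h=∫h₀ ⇒ L = L₀·Dx.
L = (2 + 34·x)·Dx + (-1 - x + 17·x^2 + 17·x^3)·Dx^2  (order 2).
h: a_k = 0, 2, 2, 12, 17, 612/5, 578/3, 10404/7, …
ICs: h(0) = 0, h′(0) = 2.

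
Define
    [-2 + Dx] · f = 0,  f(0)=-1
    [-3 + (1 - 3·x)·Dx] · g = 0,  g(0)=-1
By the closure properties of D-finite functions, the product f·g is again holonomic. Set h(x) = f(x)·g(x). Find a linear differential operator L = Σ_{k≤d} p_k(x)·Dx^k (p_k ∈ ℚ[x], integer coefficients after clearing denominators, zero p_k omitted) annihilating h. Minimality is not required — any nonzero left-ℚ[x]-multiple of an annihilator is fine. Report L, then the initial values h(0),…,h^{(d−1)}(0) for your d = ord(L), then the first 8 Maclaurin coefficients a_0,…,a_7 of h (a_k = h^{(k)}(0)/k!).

L = (5 - 6·x) + (-1 + 3·x)·Dx  (order 1).
h: a_k = 1, 5, 17, 157/3, 473/3, 7099/15, 12779/9, 1341803/315, …
ICs: h(0) = 1.

f: a_k = -1, -2, -2, -4/3, -2/3, -4/15, -4/45, -8/315, …
g: a_k = -1, -3, -9, -27, -81, -243, -729, -2187, …
Product ⇒ symmetric product L₀, ord ≤ 1.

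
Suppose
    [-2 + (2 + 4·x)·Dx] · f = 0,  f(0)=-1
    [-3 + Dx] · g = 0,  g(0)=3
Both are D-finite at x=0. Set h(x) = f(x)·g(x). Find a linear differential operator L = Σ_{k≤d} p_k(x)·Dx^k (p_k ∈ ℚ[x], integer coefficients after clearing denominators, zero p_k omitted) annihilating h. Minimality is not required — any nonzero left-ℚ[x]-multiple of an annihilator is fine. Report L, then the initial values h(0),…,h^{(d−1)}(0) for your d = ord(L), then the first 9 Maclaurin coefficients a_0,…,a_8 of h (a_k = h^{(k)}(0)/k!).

f: a_k = -1, -1, 1/2, -1/2, 5/8, -7/8, 21/16, -33/16, 429/128, …
g: a_k = 3, 9, 27/2, 27/2, 81/8, 243/40, 243/80, 729/560, 2187/4480, …
h₀=f·g: eliminate ⇒ L₀, order ≤ 1·1.
L = (-4 - 6·x) + (1 + 2·x)·Dx  (order 1).
h: a_k = -3, -12, -21, -24, -39/2, -66/5, -63/10, -144/35, 117/280, …
ICs: h(0) = -3.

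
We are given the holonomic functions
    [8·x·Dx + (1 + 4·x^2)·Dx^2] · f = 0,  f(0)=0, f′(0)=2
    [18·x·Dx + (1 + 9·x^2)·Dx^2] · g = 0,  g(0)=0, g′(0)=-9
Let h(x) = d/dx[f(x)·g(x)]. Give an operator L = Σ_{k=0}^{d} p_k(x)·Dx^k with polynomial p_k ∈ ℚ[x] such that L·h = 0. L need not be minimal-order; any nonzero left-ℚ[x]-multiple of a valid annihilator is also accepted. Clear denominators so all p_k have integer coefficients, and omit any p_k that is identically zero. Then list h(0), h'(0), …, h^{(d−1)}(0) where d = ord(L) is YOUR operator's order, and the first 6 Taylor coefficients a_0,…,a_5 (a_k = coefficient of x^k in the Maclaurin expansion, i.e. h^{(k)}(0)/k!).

L = (-864·x - 18720·x^3 - 82944·x^5 + 134784·x^7 + 1119744·x^9) + (-52 - 3036·x^2 - 33696·x^4 - 72576·x^6 + 471744·x^8 + 1679616·x^10)·Dx + (-104·x - 2072·x^3 - 11232·x^5 + 13968·x^7 + 269568·x^9 + 559872·x^11)·Dx^2 + (-1 - 26·x^2 - 205·x^4 + 7380·x^8 + 33696·x^10 + 46656·x^12)·Dx^3  (order 3).
h: a_k = 0, -36, 0, 312, 0, -12636/5, …
ICs: h(0) = 0, h′(0) = -36, h′′(0) = 0.

f: a_k = 0, 2, 0, -8/3, 0, 32/5, …
g: a_k = 0, -9, 0, 27, 0, -729/5, …
h₀=f·g: eliminate ⇒ L₀, order ≤ 2·2.
h₀' ⇒ L via d/dx closure of L₀.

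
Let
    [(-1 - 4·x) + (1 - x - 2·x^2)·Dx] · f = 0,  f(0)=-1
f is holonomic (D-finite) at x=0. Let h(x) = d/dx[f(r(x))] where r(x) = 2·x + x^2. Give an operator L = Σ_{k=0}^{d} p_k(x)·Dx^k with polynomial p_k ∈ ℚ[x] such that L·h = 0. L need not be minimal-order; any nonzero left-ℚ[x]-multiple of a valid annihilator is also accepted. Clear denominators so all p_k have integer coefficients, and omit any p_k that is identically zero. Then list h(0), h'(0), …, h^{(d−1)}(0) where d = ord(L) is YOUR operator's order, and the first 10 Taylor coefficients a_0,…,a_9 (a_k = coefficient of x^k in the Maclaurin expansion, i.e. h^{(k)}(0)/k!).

L = (13 + 52·x + 186·x^2 + 160·x^3 + 40·x^4) + (-1 - 5·x + 26·x^2 + 62·x^3 + 40·x^4 + 8·x^5)·Dx  (order 1).
h: a_k = -2, -26, -156, -956, -5270, -28206, -146328, -744216, -3725154, -18416890, …
ICs: h(0) = -2.

f: a_k = -1, -1, -3, -5, -11, -21, -43, -85, -171, -341, …
L₀ from L_f via x↦r, Dx↦r'^{-1}Dx.
h=h₀': d/dx-closure on L₀ ⇒ L.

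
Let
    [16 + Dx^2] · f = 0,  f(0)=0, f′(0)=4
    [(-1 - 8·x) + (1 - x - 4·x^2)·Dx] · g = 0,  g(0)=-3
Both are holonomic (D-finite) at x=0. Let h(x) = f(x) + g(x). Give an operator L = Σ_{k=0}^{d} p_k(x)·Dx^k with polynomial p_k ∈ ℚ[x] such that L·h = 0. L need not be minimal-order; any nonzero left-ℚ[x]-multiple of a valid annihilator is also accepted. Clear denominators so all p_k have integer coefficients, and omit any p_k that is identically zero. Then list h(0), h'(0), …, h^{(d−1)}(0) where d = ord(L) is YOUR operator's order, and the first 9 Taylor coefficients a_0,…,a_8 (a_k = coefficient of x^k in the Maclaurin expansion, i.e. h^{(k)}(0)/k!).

f: a_k = 0, 4, 0, -32/3, 0, 128/15, 0, -1024/315, 0, …
g: a_k = -3, -3, -15, -27, -87, -195, -543, -1323, -3495, …
L₀ := lclm(L_f,L_g); ord L₀ ≤ 2+1.
L = (-560 - 4608·x - 1664·x^2 - 6144·x^3 - 10240·x^4 - 16384·x^5) + (208 - 272·x - 896·x^2 + 1408·x^3 + 1536·x^4 - 6144·x^5 - 8192·x^6)·Dx + (-35 - 288·x - 104·x^2 - 384·x^3 - 640·x^4 - 1024·x^5)·Dx^2 + (13 - 17·x - 56·x^2 + 88·x^3 + 96·x^4 - 384·x^5 - 512·x^6)·Dx^3  (order 3).
h: a_k = -3, 1, -15, -113/3, -87, -2797/15, -543, -417769/315, -3495, …
ICs: h(0) = -3, h′(0) = 1, h′′(0) = -30.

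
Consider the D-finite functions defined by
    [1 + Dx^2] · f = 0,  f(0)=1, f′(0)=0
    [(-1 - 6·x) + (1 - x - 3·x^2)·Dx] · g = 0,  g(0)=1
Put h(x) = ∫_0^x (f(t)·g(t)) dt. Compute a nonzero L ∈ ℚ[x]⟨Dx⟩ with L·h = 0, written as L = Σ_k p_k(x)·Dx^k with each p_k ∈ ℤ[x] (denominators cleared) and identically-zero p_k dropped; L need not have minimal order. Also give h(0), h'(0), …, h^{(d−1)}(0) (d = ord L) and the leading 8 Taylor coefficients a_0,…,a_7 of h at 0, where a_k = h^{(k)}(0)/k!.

L = (5 + x + 3·x^2)·Dx + (2 + 12·x)·Dx^2 + (-1 + x + 3·x^2)·Dx^3  (order 3).
h: a_k = 0, 1, 1/2, 7/6, 13/8, 409/120, 877/144, 9017/720, …
ICs: h(0) = 0, h′(0) = 1, h′′(0) = 1.

f: a_k = 1, 0, -1/2, 0, 1/24, 0, -1/720, 0, …
g: a_k = 1, 1, 4, 7, 19, 40, 97, 217, …
Sym-product of L_f,L_g gives L₀ (≤ ord 2).
h=∫h₀ ⇒ L = L₀·Dx.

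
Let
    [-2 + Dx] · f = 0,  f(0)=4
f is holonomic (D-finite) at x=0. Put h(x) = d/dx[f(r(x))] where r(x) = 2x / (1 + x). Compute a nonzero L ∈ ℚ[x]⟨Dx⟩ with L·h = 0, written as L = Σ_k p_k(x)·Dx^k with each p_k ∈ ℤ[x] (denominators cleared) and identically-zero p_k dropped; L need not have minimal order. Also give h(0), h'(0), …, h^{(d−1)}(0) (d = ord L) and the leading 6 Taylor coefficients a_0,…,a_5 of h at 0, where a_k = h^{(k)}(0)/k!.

L = (2 - 2·x) + (-1 - 2·x - x^2)·Dx  (order 1).
h: a_k = 16, 32, -16, -64/3, 112/3, -352/15, …
ICs: h(0) = 16.

f: a_k = 4, 8, 8, 16/3, 8/3, 16/15, …
Change of var in L_f (x↦r) gives L₀.
h₀' ⇒ L via d/dx closure of L₀.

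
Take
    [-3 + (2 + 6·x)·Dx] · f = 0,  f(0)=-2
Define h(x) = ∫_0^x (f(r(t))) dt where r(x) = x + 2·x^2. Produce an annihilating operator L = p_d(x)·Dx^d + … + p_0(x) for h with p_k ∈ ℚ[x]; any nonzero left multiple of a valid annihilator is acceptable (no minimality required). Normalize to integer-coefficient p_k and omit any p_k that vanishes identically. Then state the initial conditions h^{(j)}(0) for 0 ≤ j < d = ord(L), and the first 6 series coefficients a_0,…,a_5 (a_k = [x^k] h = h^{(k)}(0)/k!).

L = (-3 - 12·x)·Dx + (2 + 6·x + 12·x^2)·Dx^2  (order 2).
h: a_k = 0, -2, -3/2, -5/4, 45/32, -63/64, …
ICs: h(0) = 0, h′(0) = -2.

f: a_k = -2, -3, 9/4, -27/8, 405/64, -1701/128, …
Change of var in L_f (x↦r) gives L₀.
Integrate: L := L₀·Dx.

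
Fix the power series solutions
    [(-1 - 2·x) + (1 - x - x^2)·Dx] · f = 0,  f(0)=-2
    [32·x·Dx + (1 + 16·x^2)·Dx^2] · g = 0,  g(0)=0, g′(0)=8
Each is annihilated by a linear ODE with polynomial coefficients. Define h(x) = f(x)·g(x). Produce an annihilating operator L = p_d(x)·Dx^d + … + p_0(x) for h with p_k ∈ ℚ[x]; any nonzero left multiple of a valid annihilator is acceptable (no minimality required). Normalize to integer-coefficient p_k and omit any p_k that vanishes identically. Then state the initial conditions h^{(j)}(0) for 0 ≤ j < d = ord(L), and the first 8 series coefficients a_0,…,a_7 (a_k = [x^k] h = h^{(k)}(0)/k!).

L = (2 + 32·x + 96·x^2) + (2 - 28·x + 64·x^2 + 96·x^3)·Dx + (-1 + x - 15·x^2 + 16·x^3 + 16·x^4)·Dx^2  (order 2).
h: a_k = 0, -16, -16, 160/3, 112/3, -10928/15, -3456/5, 833968/105, …
ICs: h(0) = 0, h′(0) = -16.

f: a_k = -2, -2, -4, -6, -10, -16, -26, -42, …
g: a_k = 0, 8, 0, -128/3, 0, 2048/5, 0, -32768/7, …
L₀ := L_f ⊗_s L_g (sym. prod.), ord ≤ 2.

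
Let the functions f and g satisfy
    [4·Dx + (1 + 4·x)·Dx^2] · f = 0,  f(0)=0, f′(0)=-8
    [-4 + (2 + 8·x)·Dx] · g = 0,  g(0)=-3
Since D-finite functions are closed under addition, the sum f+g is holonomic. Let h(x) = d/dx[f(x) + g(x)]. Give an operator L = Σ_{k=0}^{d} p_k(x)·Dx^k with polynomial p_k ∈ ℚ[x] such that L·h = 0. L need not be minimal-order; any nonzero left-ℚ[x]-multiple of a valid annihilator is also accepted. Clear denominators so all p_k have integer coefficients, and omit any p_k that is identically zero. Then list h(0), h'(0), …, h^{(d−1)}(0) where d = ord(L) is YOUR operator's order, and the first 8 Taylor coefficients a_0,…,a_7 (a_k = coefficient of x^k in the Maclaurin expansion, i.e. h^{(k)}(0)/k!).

L = 8 + (10 + 40·x)·Dx + (1 + 8·x + 16·x^2)·Dx^2  (order 2).
h: a_k = -14, 44, -164, 632, -2468, 9704, -38312, 151664, …
ICs: h(0) = -14, h′(0) = 44.

f: a_k = 0, -8, 16, -128/3, 128, -2048/5, 4096/3, -32768/7, …
g: a_k = -3, -6, 6, -12, 30, -84, 252, -792, …
f+g: L₀ = lclm(L_f,L_g), ord ≤ 2+1.
h=h₀': d/dx-closure on L₀ ⇒ L.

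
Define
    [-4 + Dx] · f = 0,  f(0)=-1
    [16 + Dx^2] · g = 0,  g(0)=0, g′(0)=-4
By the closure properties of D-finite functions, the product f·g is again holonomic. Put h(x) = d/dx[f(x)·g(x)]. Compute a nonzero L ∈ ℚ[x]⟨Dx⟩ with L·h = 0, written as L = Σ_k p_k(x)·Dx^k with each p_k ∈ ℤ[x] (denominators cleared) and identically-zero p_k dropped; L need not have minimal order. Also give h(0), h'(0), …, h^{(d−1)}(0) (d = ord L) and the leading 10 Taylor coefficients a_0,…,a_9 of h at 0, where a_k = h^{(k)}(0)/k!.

f: a_k = -1, -4, -8, -32/3, -32/3, -128/15, -256/45, -1024/315, -512/315, -2048/2835, …
g: a_k = 0, -4, 0, 32/3, 0, -128/15, 0, 1024/315, 0, -2048/2835, …
h₀=f·g: eliminate ⇒ L₀, order ≤ 1·2.
Differentiate: ansatz ord ≤ ord L₀ ⇒ L.
L = 32 - 8·Dx + Dx^2  (order 2).
h: a_k = 4, 32, 64, 0, -512/3, -4096/15, -8192/45, 0, 32768/315, 262144/2835, …
ICs: h(0) = 4, h′(0) = 32.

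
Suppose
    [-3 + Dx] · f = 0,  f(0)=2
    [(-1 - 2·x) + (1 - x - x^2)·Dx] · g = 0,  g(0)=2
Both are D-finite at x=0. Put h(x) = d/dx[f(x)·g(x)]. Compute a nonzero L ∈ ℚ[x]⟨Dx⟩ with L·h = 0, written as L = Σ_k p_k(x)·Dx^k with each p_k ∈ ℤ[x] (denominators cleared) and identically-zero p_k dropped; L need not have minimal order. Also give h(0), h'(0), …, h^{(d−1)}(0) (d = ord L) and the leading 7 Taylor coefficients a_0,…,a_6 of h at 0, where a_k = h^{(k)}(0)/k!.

f: a_k = 2, 6, 9, 9, 27/4, 81/20, 81/40, …
g: a_k = 2, 2, 4, 6, 10, 16, 26, …
f·g: L₀ = L_f ⊗_s L_g, ord ≤ 1·1.
h=h₀': d/dx-closure on L₀ ⇒ L.
L = (19 - 6·x - 21·x^2 + 6·x^3 + 9·x^4) + (-4 + 5·x + 6·x^2 - 4·x^3 - 3·x^4)·Dx  (order 1).
h: a_k = 16, 76, 216, 494, 1018, 19869/10, 18777/5, …
ICs: h(0) = 16.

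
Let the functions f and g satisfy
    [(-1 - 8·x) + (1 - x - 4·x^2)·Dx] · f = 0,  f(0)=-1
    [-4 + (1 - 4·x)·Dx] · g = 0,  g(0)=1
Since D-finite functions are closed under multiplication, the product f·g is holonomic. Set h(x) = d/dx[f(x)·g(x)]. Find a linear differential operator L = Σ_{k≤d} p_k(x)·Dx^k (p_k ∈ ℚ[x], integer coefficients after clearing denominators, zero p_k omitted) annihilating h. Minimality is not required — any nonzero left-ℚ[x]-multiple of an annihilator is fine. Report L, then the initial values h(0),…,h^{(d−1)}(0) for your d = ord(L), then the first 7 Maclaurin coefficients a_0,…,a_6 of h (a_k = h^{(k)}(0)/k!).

f: a_k = -1, -1, -5, -9, -29, -65, -181, …
g: a_k = 1, 4, 16, 64, 256, 1024, 4096, …
h₀=f·g: eliminate ⇒ L₀, order ≤ 1·1.
h₀' ⇒ L via d/dx closure of L₀.
L = (50 - 96·x - 480·x^2 + 3072·x^4) + (-5 + 25·x + 48·x^2 - 320·x^3 + 768·x^5)·Dx  (order 1).
h: a_k = -5, -50, -327, -1860, -9625, -47286, -223755, …
ICs: h(0) = -5.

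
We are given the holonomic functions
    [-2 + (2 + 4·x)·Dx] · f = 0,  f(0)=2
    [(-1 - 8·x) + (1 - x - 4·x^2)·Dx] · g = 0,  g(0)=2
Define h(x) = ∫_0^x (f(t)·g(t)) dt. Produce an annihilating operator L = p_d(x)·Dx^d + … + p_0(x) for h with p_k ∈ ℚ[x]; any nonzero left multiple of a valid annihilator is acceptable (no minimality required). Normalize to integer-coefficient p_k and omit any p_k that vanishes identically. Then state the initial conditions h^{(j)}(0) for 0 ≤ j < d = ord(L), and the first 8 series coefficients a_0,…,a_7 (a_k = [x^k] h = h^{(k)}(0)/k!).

f: a_k = 2, 2, -1, 1, -5/4, 7/4, -21/8, 33/8, …
g: a_k = 2, 2, 10, 18, 58, 130, 362, 882, …
L₀ := L_f ⊗_s L_g (sym. prod.), ord ≤ 1.
h=∫h₀ ⇒ L = L₀·Dx.
L = (2 + 9·x + 12·x^2)·Dx + (-1 - x + 6·x^2 + 8·x^3)·Dx^2  (order 2).
h: a_k = 0, 4, 4, 22/3, 14, 283/10, 123/2, 3719/28, …
ICs: h(0) = 0, h′(0) = 4.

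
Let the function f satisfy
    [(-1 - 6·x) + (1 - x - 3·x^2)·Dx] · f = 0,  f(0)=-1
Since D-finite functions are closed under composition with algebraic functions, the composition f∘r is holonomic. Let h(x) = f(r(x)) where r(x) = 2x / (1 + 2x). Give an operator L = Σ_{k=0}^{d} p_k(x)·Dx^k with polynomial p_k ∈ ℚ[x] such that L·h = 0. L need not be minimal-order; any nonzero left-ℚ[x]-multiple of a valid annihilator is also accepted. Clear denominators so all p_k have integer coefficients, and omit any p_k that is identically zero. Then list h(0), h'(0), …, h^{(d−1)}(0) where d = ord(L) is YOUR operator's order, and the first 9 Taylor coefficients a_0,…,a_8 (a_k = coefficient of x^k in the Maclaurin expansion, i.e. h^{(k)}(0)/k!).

L = (2 + 28·x) + (-1 - 4·x + 8·x^2 + 24·x^3)·Dx  (order 1).
h: a_k = -1, -2, -12, 0, -144, 288, -2304, 8064, -43776, …
ICs: h(0) = -1.

f: a_k = -1, -1, -4, -7, -19, -40, -97, -217, -508, …
Substitute x→r, Dx→(1/r')Dx; clear ⇒ L₀.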